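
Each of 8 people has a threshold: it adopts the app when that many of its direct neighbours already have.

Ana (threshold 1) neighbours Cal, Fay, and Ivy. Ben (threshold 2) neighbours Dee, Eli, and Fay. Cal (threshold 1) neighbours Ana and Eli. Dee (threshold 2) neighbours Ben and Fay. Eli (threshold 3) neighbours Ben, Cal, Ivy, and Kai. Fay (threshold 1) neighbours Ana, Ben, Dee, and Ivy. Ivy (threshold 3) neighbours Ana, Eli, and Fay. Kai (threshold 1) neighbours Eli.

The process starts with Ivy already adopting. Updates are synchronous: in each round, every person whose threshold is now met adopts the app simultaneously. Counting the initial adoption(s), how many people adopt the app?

Round 1 — Ivy adopts the app (initial).
Round 2 — checking thresholds:
  Ana: 1 of 3 neighbours ≥ 1, adopts the app.
  Eli: 1 of 4 neighbours < 3, holds.
  Fay: 1 of 4 neighbours ≥ 1, adopts the app.
Round 3 — checking thresholds:
  Ben: 1 of 3 neighbours < 2, holds.
  Cal: 1 of 2 neighbours ≥ 1, adopts the app.
  Dee: 1 of 2 neighbours < 2, holds.
  Eli: 1 of 4 neighbours < 3, holds.
Round 4 — no new adoptions; cascade stops.

4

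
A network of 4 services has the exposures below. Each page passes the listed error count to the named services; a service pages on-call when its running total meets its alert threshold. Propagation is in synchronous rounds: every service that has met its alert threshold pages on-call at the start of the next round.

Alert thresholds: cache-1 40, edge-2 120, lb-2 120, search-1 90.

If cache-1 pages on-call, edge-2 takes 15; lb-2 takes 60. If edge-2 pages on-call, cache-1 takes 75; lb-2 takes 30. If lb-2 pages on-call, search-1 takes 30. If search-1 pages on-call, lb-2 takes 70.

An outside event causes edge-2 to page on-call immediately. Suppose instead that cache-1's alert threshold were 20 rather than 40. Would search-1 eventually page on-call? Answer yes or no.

With cache-1's alert threshold at 20:
Round 1 — edge-2 pages on-call (initial).
  cache-1: +75 → 75 ≥ 20
  lb-2: +30 → 30 < 120
Round 2 — cache-1 pages on-call.
  lb-2: +60 → 90 < 120
No further pages.

no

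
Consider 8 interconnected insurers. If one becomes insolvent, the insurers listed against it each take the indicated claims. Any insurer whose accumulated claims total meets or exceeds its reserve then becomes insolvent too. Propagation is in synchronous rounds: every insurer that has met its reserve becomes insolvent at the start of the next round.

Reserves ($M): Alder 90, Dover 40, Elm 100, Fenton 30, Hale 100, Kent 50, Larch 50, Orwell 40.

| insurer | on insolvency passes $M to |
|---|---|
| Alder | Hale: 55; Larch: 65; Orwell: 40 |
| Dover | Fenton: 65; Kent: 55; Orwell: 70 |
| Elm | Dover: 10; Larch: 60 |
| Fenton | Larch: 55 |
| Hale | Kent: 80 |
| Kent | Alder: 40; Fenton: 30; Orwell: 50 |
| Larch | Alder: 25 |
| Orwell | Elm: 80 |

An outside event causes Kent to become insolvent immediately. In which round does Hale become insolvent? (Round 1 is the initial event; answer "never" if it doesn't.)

never

Round 1 — Kent becomes insolvent (initial).
  Alder: +40 → 40 < 90
  Fenton: +30 → 30 ≥ 30
  Orwell: +50 → 50 ≥ 40
Round 2 — Fenton, Orwell become insolvent.
  Elm: +80 → 80 < 100
  Larch: +55 → 55 ≥ 50
Round 3 — Larch becomes insolvent.
  Alder: +25 → 65 < 90
No further insolvencies.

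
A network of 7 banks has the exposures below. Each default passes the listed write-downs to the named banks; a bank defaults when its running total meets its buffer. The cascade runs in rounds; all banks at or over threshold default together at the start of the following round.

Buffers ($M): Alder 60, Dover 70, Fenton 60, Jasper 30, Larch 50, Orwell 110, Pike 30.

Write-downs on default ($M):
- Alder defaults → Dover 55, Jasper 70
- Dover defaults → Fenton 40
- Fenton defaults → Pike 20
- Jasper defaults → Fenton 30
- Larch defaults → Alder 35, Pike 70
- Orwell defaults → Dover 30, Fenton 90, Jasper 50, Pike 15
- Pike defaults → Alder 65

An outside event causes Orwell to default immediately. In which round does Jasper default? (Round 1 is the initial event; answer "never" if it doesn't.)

2

Round 1 — Orwell defaults (initial).
  Dover: +30 → 30 < 70
  Fenton: +90 → 90 ≥ 60
  Jasper: +50 → 50 ≥ 30
  Pike: +15 → 15 < 30
Round 2 — Fenton, Jasper default.
  Pike: +20 → 35 ≥ 30
Round 3 — Pike defaults.
  Alder: +65 → 65 ≥ 60
Round 4 — Alder defaults.
  Dover: +55 → 85 ≥ 70
Round 5 — Dover defaults.
No further defaults.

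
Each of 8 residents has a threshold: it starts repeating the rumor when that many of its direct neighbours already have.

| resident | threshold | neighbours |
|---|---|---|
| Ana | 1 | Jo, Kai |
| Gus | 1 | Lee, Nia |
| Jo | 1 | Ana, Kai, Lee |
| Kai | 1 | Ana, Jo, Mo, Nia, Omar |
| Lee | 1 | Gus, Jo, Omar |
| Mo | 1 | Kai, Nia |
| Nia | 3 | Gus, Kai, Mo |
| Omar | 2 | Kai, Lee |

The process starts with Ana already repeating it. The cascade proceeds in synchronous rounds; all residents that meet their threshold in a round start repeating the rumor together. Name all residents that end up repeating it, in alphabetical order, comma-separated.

Round 1 — Ana starts repeating the rumor (initial).
Round 2 — checking thresholds:
  Jo: 1 of 3 neighbours ≥ 1, starts repeating the rumor.
  Kai: 1 of 5 neighbours ≥ 1, starts repeating the rumor.
Round 3 — checking thresholds:
  Lee: 1 of 3 neighbours ≥ 1, starts repeating the rumor.
  Mo: 1 of 2 neighbours ≥ 1, starts repeating the rumor.
  Nia: 1 of 3 neighbours < 3, holds.
  Omar: 1 of 2 neighbours < 2, holds.
Round 4 — checking thresholds:
  Gus: 1 of 2 neighbours ≥ 1, starts repeating the rumor.
  Nia: 2 of 3 neighbours < 3, holds.
  Omar: 2 of 2 neighbours ≥ 2, starts repeating the rumor.
Round 5 — checking thresholds:
  Nia: 3 of 3 neighbours ≥ 3, starts repeating the rumor.
Round 6 — no new spreads; cascade stops.

Ana, Gus, Jo, Kai, Lee, Mo, Nia, Omar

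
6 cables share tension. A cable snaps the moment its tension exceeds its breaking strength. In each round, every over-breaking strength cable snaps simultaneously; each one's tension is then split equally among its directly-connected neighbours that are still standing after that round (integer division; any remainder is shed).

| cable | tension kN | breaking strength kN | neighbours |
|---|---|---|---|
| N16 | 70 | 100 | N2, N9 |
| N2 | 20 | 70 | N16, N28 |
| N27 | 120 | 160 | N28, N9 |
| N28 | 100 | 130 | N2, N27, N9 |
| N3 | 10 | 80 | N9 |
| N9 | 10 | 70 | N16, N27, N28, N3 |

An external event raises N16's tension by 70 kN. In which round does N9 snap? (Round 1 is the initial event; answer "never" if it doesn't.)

Round 1 — N16 at 140 > 100. N16 snaps.
  N16 sheds 140 kN to N2, N9: 70 each.
    N2: 20+70 = 90 > 70
    N9: 10+70 = 80 > 70
Round 2 — N2, N9 snap.
  N2 sheds 90 kN to N28: 90 each.
    N28: 100+90 = 190 > 130
  N9 sheds 80 kN to N27, N28, N3: 26 each (2 lost).
    N27: 120+26 = 146 ≤ 160
    N28: 190+26 = 216 > 130
    N3: 10+26 = 36 ≤ 80
Round 3 — N28 snaps.
  N28 sheds 216 kN to N27: 216 each.
    N27: 146+216 = 362 > 160
Round 4 — N27 snaps.
  N27 sheds 362 kN: no online neighbours, lost.
No further breaks.

2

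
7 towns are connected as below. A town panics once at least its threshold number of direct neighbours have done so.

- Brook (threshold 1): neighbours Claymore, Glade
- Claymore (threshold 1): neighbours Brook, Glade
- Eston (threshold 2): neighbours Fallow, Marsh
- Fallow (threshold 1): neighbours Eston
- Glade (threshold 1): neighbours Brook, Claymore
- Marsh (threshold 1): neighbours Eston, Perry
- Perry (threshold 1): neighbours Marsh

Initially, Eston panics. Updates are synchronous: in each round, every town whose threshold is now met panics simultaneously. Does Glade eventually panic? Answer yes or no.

Round 1 — Eston panics (initial).
Round 2 — checking thresholds:
  Fallow: 1 of 1 neighbours ≥ 1, panics.
  Marsh: 1 of 2 neighbours ≥ 1, panics.
Round 3 — checking thresholds:
  Perry: 1 of 1 neighbours ≥ 1, panics.
Round 4 — no new panics; cascade stops.

no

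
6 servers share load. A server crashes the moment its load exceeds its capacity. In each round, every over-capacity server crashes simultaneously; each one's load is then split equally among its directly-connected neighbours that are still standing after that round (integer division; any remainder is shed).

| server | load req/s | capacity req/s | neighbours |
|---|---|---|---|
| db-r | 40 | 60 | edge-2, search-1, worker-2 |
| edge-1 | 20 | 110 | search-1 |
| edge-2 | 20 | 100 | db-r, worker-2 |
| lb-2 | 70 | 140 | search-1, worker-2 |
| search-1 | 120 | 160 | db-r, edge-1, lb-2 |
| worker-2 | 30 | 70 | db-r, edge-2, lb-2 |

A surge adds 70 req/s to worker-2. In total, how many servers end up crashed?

2

Round 1 — worker-2 at 100 > 70. worker-2 crashes.
  worker-2 sheds 100 req/s to db-r, edge-2, lb-2: 33 each (1 lost).
    db-r: 40+33 = 73 > 60
    edge-2: 20+33 = 53 ≤ 100
    lb-2: 70+33 = 103 ≤ 140
Round 2 — db-r crashes.
  db-r sheds 73 req/s to edge-2, search-1: 36 each (1 lost).
    edge-2: 53+36 = 89 ≤ 100
    search-1: 120+36 = 156 ≤ 160
No further crashes.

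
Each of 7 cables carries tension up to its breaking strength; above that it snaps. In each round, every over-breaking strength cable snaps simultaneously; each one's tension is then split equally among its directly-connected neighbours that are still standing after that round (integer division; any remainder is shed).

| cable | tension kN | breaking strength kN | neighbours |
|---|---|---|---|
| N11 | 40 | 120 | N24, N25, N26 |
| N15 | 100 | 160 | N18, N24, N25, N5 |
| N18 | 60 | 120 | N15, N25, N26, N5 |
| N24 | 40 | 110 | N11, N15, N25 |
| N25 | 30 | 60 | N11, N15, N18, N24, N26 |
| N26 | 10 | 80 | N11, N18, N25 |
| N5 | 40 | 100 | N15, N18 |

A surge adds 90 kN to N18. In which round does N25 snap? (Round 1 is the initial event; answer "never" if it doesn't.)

Round 1 — N18 at 150 > 120. N18 snaps.
  N18 sheds 150 kN to N15, N25, N26, N5: 37 each (2 lost).
    N15: 100+37 = 137 ≤ 160
    N25: 30+37 = 67 > 60
    N26: 10+37 = 47 ≤ 80
    N5: 40+37 = 77 ≤ 100
Round 2 — N25 snaps.
  N25 sheds 67 kN to N11, N15, N24, N26: 16 each (3 lost).
    N11: 40+16 = 56 ≤ 120
    N15: 137+16 = 153 ≤ 160
    N24: 40+16 = 56 ≤ 110
    N26: 47+16 = 63 ≤ 80
No further breaks.

2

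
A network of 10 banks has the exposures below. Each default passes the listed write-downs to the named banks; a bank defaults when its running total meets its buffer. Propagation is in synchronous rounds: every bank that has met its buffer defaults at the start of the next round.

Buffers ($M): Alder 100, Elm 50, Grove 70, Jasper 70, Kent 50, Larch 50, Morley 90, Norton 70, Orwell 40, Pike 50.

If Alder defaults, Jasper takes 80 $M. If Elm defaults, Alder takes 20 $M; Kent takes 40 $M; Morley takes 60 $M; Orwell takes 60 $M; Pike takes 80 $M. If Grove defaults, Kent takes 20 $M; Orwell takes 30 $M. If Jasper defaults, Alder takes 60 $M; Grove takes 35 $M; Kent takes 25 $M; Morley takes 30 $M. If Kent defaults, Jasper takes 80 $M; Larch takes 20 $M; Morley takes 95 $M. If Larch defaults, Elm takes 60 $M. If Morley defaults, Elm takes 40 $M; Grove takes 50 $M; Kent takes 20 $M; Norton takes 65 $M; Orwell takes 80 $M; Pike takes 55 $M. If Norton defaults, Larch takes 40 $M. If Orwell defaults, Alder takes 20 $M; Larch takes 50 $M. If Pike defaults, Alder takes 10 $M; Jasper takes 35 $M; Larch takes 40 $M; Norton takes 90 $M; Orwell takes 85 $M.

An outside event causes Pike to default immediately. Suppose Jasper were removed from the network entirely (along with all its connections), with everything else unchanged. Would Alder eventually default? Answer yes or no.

With Jasper removed:
Round 1 — Pike defaults (initial).
  Alder: +10 → 10 < 100
  Larch: +40 → 40 < 50
  Norton: +90 → 90 ≥ 70
  Orwell: +85 → 85 ≥ 40
Round 2 — Norton, Orwell default.
  Alder: +20 → 30 < 100
  Larch: +40+50 → 130 ≥ 50
Round 3 — Larch defaults.
  Elm: +60 → 60 ≥ 50
Round 4 — Elm defaults.
  Alder: +20 → 50 < 100
  Kent: +40 → 40 < 50
  Morley: +60 → 60 < 90
No further defaults.

no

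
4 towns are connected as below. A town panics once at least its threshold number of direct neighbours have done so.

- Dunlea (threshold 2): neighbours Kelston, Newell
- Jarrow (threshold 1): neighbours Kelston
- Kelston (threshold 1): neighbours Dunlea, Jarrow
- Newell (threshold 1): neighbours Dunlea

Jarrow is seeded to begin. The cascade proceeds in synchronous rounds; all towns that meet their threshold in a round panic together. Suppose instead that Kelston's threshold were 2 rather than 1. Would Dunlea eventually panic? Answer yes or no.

With Kelston's threshold at 2:
Round 1 — Jarrow panics (initial).
Round 2 — no new panics; cascade stops.

no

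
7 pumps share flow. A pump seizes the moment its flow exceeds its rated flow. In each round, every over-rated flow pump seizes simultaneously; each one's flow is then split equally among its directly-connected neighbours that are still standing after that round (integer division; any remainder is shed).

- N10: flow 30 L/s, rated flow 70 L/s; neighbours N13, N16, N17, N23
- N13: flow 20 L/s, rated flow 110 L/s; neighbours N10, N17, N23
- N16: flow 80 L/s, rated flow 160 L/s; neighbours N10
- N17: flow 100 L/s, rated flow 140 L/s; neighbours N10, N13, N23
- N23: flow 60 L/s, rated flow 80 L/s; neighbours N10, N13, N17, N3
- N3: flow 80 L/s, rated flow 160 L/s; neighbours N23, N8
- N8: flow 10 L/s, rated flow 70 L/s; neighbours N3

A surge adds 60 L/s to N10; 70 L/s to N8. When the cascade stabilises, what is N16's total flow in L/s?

Round 1 — N10 at 90 > 70; N8 at 80 > 70. N10, N8 seize.
  N10 sheds 90 L/s to N13, N16, N17, N23: 22 each (2 lost).
    N13: 20+22 = 42 ≤ 110
    N16: 80+22 = 102 ≤ 160
    N17: 100+22 = 122 ≤ 140
    N23: 60+22 = 82 > 80
  N8 sheds 80 L/s to N3: 80 each.
    N3: 80+80 = 160 ≤ 160
Round 2 — N23 seizes.
  N23 sheds 82 L/s to N13, N17, N3: 27 each (1 lost).
    N13: 42+27 = 69 ≤ 110
    N17: 122+27 = 149 > 140
    N3: 160+27 = 187 > 160
Round 3 — N17, N3 seize.
  N17 sheds 149 L/s to N13: 149 each.
    N13: 69+149 = 218 > 110
  N3 sheds 187 L/s: no online neighbours, lost.
Round 4 — N13 seizes.
  N13 sheds 218 L/s: no online neighbours, lost.
No further seizures.

102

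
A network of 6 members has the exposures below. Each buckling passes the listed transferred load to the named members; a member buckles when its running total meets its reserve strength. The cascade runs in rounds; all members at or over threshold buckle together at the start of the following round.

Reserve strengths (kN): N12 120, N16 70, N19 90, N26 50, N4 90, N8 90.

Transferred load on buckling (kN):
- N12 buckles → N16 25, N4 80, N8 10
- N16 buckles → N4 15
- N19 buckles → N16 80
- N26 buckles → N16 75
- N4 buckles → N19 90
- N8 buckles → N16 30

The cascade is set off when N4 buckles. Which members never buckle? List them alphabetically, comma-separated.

N12, N26, N8

Round 1 — N4 buckles (initial).
  N19: +90 → 90 ≥ 90
Round 2 — N19 buckles.
  N16: +80 → 80 ≥ 70
Round 3 — N16 buckles.
No further bucklings.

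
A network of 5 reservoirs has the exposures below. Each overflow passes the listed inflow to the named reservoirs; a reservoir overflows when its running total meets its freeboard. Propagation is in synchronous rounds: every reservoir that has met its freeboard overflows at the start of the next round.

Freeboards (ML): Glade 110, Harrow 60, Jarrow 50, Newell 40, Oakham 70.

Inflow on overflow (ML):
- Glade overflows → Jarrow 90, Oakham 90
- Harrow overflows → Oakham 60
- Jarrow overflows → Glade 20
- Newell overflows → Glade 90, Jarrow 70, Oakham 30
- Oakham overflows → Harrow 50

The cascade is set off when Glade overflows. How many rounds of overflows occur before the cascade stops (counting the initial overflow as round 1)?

Round 1 — Glade overflows (initial).
  Jarrow: +90 → 90 ≥ 50
  Oakham: +90 → 90 ≥ 70
Round 2 — Jarrow, Oakham overflow.
  Harrow: +50 → 50 < 60
No further overflows.

2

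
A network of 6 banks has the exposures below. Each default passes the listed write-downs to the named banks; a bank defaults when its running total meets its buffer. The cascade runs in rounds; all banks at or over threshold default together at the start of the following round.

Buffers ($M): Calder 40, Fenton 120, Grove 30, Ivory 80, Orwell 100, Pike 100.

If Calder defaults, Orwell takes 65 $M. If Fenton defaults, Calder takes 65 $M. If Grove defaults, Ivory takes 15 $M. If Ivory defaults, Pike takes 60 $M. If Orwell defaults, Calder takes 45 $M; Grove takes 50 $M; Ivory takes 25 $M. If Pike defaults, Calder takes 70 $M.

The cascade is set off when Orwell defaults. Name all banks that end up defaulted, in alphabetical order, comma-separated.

Round 1 — Orwell defaults (initial).
  Calder: +45 → 45 ≥ 40
  Grove: +50 → 50 ≥ 30
  Ivory: +25 → 25 < 80
Round 2 — Calder, Grove default.
  Ivory: +15 → 40 < 80
No further defaults.

Calder, Grove, Orwell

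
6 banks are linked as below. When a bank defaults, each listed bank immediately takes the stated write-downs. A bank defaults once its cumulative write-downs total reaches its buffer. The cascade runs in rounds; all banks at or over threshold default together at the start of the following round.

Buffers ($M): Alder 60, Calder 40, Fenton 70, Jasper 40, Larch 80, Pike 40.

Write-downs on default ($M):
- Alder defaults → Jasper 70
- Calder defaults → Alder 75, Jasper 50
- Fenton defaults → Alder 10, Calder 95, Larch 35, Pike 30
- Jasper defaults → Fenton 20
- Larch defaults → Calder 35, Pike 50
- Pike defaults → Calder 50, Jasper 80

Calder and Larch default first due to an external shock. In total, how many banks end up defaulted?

5

Round 1 — Calder, Larch default (initial).
  Alder: +75 → 75 ≥ 60
  Jasper: +50 → 50 ≥ 40
  Pike: +50 → 50 ≥ 40
Round 2 — Alder, Jasper, Pike default.
  Fenton: +20 → 20 < 70
No further defaults.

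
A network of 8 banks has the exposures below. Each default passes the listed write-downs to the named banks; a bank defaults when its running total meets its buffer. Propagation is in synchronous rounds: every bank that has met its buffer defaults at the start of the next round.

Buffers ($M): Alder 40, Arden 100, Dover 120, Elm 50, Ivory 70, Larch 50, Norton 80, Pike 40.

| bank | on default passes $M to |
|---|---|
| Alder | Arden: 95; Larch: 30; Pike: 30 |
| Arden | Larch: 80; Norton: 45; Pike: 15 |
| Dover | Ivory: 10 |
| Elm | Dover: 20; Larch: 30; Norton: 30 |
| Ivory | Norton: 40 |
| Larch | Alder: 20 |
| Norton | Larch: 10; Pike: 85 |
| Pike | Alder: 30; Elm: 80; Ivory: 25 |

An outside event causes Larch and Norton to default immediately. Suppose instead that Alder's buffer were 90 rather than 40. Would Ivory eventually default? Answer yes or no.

no

With Alder's buffer at 90:
Round 1 — Larch, Norton default (initial).
  Alder: +20 → 20 < 90
  Pike: +85 → 85 ≥ 40
Round 2 — Pike defaults.
  Alder: +30 → 50 < 90
  Elm: +80 → 80 ≥ 50
  Ivory: +25 → 25 < 70
Round 3 — Elm defaults.
  Dover: +20 → 20 < 120
No further defaults.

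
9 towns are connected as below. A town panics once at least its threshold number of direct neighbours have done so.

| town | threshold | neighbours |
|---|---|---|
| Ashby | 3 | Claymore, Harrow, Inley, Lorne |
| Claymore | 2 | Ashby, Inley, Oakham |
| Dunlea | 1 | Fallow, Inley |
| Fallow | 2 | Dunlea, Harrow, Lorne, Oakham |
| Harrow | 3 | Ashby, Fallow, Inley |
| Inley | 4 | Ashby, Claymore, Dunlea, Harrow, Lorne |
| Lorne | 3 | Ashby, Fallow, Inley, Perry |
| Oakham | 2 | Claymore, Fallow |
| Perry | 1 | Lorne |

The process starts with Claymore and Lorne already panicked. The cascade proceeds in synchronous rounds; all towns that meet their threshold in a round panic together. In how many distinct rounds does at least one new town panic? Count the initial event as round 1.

Round 1 — Claymore, Lorne panic (initial).
Round 2 — checking thresholds:
  Ashby: 2 of 4 neighbours < 3, holds.
  Fallow: 1 of 4 neighbours < 2, holds.
  Inley: 2 of 5 neighbours < 4, holds.
  Oakham: 1 of 2 neighbours < 2, holds.
  Perry: 1 of 1 neighbours ≥ 1, panics.
Round 3 — no new panics; cascade stops.

2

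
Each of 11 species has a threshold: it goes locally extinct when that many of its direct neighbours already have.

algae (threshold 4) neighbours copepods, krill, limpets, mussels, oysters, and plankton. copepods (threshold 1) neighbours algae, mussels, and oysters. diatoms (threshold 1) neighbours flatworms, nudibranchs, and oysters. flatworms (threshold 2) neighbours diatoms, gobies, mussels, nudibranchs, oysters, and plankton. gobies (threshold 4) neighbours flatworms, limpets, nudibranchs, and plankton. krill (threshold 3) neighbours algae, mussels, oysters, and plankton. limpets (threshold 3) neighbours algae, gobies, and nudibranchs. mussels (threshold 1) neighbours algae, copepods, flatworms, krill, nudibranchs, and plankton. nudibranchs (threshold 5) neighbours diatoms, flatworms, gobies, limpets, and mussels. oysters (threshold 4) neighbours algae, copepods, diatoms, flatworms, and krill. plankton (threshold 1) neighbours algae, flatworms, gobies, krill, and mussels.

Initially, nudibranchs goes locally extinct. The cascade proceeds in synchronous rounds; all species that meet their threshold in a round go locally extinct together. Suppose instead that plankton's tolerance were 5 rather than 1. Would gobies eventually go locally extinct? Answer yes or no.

With plankton's tolerance at 5:
Round 1 — nudibranchs goes locally extinct (initial).
Round 2 — checking thresholds:
  diatoms: 1 of 3 neighbours ≥ 1, goes locally extinct.
  flatworms: 1 of 6 neighbours < 2, holds.
  gobies: 1 of 4 neighbours < 4, holds.
  limpets: 1 of 3 neighbours < 3, holds.
  mussels: 1 of 6 neighbours ≥ 1, goes locally extinct.
Round 3 — checking thresholds:
  algae: 1 of 6 neighbours < 4, holds.
  copepods: 1 of 3 neighbours ≥ 1, goes locally extinct.
  flatworms: 3 of 6 neighbours ≥ 2, goes locally extinct.
  gobies: 1 of 4 neighbours < 4, holds.
  krill: 1 of 4 neighbours < 3, holds.
  limpets: 1 of 3 neighbours < 3, holds.
  oysters: 1 of 5 neighbours < 4, holds.
  plankton: 1 of 5 neighbours < 5, holds.
Round 4 — no new extinctions; cascade stops.

no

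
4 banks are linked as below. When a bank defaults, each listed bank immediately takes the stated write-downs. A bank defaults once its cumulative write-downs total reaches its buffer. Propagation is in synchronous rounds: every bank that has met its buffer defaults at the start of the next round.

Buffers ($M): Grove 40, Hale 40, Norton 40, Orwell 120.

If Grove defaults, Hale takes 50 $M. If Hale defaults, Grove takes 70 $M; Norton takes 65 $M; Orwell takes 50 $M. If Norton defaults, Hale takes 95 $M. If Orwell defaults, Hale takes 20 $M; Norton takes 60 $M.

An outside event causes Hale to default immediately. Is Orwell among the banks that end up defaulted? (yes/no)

Round 1 — Hale defaults (initial).
  Grove: +70 → 70 ≥ 40
  Norton: +65 → 65 ≥ 40
  Orwell: +50 → 50 < 120
Round 2 — Grove, Norton default.
No further defaults.

no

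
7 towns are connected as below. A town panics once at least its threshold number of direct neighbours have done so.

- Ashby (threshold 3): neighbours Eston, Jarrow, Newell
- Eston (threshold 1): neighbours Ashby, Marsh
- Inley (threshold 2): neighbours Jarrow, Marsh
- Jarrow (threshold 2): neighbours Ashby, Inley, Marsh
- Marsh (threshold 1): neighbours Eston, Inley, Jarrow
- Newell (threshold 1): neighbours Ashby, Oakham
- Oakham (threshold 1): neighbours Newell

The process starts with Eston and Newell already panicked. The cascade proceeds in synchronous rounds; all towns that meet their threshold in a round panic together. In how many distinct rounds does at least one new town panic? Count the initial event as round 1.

2

Round 1 — Eston, Newell panic (initial).
Round 2 — checking thresholds:
  Ashby: 2 of 3 neighbours < 3, below threshold.
  Marsh: 1 of 3 neighbours ≥ 1, panics.
  Oakham: 1 of 1 neighbours ≥ 1, panics.
Round 3 — no new panics; cascade stops.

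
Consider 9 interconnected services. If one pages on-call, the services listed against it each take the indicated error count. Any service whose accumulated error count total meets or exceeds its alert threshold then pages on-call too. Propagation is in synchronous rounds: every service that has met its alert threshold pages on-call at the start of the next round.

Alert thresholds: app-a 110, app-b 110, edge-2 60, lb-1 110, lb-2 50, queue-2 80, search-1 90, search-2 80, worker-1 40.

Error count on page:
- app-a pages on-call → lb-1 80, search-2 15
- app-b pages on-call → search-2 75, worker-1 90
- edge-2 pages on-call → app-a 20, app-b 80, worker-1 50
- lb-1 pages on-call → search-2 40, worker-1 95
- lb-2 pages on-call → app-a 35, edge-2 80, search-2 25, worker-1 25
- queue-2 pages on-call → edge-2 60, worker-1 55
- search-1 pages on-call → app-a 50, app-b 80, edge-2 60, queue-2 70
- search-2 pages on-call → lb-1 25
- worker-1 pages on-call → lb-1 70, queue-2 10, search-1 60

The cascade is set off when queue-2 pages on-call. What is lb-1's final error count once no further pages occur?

70

Round 1 — queue-2 pages on-call (initial).
  edge-2: +60 → 60 ≥ 60
  worker-1: +55 → 55 ≥ 40
Round 2 — edge-2, worker-1 page on-call.
  app-a: +20 → 20 < 110
  app-b: +80 → 80 < 110
  lb-1: +70 → 70 < 110
  search-1: +60 → 60 < 90
No further pages.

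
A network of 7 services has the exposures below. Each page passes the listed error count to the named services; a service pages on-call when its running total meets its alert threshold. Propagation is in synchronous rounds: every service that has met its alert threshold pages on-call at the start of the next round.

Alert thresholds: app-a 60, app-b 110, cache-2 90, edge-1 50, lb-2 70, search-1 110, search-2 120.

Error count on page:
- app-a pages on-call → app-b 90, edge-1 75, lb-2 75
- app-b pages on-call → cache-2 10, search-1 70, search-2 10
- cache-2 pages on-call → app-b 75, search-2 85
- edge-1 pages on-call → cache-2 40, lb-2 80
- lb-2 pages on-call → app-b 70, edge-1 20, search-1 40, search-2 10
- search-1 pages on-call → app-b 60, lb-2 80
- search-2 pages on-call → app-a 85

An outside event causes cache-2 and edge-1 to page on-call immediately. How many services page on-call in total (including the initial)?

5

Round 1 — cache-2, edge-1 page on-call (initial).
  app-b: +75 → 75 < 110
  lb-2: +80 → 80 ≥ 70
  search-2: +85 → 85 < 120
Round 2 — lb-2 pages on-call.
  app-b: +70 → 145 ≥ 110
  search-1: +40 → 40 < 110
  search-2: +10 → 95 < 120
Round 3 — app-b pages on-call.
  search-1: +70 → 110 ≥ 110
  search-2: +10 → 105 < 120
Round 4 — search-1 pages on-call.
No further pages.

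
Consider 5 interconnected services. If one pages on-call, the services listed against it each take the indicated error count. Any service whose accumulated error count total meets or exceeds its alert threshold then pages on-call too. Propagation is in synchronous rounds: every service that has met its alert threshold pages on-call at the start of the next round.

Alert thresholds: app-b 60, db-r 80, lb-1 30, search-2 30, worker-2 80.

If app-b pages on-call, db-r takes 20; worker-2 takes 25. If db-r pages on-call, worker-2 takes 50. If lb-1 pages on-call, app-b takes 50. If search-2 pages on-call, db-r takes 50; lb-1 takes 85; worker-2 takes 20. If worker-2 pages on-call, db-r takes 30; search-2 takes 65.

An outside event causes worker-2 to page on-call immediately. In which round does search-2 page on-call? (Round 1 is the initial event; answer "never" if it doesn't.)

2

Round 1 — worker-2 pages on-call (initial).
  db-r: +30 → 30 < 80
  search-2: +65 → 65 ≥ 30
Round 2 — search-2 pages on-call.
  db-r: +50 → 80 ≥ 80
  lb-1: +85 → 85 ≥ 30
Round 3 — db-r, lb-1 page on-call.
  app-b: +50 → 50 < 60
No further pages.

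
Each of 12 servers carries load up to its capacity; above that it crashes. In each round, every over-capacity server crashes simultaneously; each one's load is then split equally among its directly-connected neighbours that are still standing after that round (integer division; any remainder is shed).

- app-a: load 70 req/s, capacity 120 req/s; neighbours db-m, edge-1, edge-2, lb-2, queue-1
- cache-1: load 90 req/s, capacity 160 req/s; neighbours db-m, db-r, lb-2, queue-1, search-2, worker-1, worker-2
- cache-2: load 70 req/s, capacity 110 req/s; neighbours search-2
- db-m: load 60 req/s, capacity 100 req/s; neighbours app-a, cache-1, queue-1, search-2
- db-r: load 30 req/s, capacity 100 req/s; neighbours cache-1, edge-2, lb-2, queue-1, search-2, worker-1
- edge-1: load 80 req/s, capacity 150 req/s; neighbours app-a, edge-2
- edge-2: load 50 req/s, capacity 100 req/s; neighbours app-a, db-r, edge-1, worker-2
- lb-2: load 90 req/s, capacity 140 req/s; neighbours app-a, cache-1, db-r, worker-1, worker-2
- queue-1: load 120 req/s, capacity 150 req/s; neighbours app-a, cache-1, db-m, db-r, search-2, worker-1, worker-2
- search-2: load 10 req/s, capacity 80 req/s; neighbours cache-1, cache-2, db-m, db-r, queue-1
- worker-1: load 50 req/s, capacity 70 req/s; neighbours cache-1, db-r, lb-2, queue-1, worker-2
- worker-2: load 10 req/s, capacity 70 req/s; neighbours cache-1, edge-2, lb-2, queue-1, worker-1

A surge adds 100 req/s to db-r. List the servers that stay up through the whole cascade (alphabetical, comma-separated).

app-a, cache-1, cache-2, db-m, edge-1, edge-2, lb-2, search-2, worker-2

Round 1 — db-r at 130 > 100. db-r crashes.
  db-r sheds 130 req/s to cache-1, edge-2, lb-2, queue-1, search-2, worker-1: 21 each (4 lost).
    cache-1: 90+21 = 111 ≤ 160
    edge-2: 50+21 = 71 ≤ 100
    lb-2: 90+21 = 111 ≤ 140
    queue-1: 120+21 = 141 ≤ 150
    search-2: 10+21 = 31 ≤ 80
    worker-1: 50+21 = 71 > 70
Round 2 — worker-1 crashes.
  worker-1 sheds 71 req/s to cache-1, lb-2, queue-1, worker-2: 17 each (3 lost).
    cache-1: 111+17 = 128 ≤ 160
    lb-2: 111+17 = 128 ≤ 140
    queue-1: 141+17 = 158 > 150
    worker-2: 10+17 = 27 ≤ 70
Round 3 — queue-1 crashes.
  queue-1 sheds 158 req/s to app-a, cache-1, db-m, search-2, worker-2: 31 each (3 lost).
    app-a: 70+31 = 101 ≤ 120
    cache-1: 128+31 = 159 ≤ 160
    db-m: 60+31 = 91 ≤ 100
    search-2: 31+31 = 62 ≤ 80
    worker-2: 27+31 = 58 ≤ 70
No further crashes.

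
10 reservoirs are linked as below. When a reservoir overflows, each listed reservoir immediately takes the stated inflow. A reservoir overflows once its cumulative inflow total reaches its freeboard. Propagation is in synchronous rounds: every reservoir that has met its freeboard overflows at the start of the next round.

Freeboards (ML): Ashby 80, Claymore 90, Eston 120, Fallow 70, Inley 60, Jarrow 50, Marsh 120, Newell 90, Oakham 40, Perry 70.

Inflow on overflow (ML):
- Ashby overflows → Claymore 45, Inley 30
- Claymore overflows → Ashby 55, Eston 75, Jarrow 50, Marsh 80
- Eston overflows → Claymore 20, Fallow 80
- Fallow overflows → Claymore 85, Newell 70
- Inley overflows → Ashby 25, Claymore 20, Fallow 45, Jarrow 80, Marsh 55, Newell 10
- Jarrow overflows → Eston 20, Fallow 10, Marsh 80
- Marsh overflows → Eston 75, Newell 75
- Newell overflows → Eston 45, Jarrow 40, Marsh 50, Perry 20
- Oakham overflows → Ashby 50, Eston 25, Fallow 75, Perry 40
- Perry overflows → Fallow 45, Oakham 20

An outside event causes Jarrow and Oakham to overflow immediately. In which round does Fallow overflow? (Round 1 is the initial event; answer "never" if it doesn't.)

2

Round 1 — Jarrow, Oakham overflow (initial).
  Ashby: +50 → 50 < 80
  Eston: +20+25 → 45 < 120
  Fallow: +10+75 → 85 ≥ 70
  Marsh: +80 → 80 < 120
  Perry: +40 → 40 < 70
Round 2 — Fallow overflows.
  Claymore: +85 → 85 < 90
  Newell: +70 → 70 < 90
No further overflows.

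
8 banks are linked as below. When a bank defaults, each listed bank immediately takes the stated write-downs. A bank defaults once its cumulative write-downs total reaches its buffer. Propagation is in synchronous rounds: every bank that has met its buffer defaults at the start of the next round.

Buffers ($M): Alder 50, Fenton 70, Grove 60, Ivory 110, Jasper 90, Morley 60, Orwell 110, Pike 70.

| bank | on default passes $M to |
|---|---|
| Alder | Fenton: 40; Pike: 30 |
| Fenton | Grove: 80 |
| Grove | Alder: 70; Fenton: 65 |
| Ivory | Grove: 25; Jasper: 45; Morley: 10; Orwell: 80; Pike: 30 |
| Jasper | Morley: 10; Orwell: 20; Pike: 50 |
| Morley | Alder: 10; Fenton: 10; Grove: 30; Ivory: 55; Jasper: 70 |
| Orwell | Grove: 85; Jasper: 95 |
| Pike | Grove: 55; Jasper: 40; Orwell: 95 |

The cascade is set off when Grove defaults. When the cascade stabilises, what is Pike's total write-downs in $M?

30

Round 1 — Grove defaults (initial).
  Alder: +70 → 70 ≥ 50
  Fenton: +65 → 65 < 70
Round 2 — Alder defaults.
  Fenton: +40 → 105 ≥ 70
  Pike: +30 → 30 < 70
Round 3 — Fenton defaults.
No further defaults.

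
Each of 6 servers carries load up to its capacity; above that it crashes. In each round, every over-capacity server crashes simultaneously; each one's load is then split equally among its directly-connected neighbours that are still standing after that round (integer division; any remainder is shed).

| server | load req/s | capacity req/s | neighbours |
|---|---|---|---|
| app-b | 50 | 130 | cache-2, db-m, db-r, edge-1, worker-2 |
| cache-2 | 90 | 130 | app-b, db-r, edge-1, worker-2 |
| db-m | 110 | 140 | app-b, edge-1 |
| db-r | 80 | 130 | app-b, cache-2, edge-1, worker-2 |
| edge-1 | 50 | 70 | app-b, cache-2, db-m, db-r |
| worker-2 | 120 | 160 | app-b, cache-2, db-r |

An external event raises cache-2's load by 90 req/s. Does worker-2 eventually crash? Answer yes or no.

Round 1 — cache-2 at 180 > 130. cache-2 crashes.
  cache-2 sheds 180 req/s to app-b, db-r, edge-1, worker-2: 45 each.
    app-b: 50+45 = 95 ≤ 130
    db-r: 80+45 = 125 ≤ 130
    edge-1: 50+45 = 95 > 70
    worker-2: 120+45 = 165 > 160
Round 2 — edge-1, worker-2 crash.
  edge-1 sheds 95 req/s to app-b, db-m, db-r: 31 each (2 lost).
    app-b: 95+31 = 126 ≤ 130
    db-m: 110+31 = 141 > 140
    db-r: 125+31 = 156 > 130
  worker-2 sheds 165 req/s to app-b, db-r: 82 each (1 lost).
    app-b: 126+82 = 208 > 130
    db-r: 156+82 = 238 > 130
Round 3 — app-b, db-m, db-r crash.
  app-b sheds 208 req/s: no online neighbours, lost.
  db-m sheds 141 req/s: no online neighbours, lost.
  db-r sheds 238 req/s: no online neighbours, lost.
No further crashes.

yes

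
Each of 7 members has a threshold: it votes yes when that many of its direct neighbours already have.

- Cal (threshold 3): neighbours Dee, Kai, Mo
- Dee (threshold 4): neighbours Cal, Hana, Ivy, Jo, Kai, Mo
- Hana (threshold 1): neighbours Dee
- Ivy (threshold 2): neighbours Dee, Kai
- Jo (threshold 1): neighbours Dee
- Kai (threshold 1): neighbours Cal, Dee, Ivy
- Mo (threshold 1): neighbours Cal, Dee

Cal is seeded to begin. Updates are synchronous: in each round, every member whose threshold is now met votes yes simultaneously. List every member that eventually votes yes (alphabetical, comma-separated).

Round 1 — Cal votes yes (initial).
Round 2 — checking thresholds:
  Dee: 1 of 6 neighbours < 4, holds.
  Kai: 1 of 3 neighbours ≥ 1, votes yes.
  Mo: 1 of 2 neighbours ≥ 1, votes yes.
Round 3 — no new yes votes; cascade stops.

Cal, Kai, Mo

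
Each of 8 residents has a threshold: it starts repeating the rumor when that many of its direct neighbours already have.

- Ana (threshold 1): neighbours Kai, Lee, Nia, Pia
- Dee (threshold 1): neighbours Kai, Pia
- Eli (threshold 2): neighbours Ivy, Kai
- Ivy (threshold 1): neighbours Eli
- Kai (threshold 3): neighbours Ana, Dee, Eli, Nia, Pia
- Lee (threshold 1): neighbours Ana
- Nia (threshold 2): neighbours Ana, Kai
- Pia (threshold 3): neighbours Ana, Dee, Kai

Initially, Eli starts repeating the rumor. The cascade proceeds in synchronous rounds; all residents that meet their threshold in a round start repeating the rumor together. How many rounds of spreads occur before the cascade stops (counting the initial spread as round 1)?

Round 1 — Eli starts repeating the rumor (initial).
Round 2 — checking thresholds:
  Ivy: 1 of 1 neighbours ≥ 1, starts repeating the rumor.
  Kai: 1 of 5 neighbours < 3, holds.
Round 3 — no new spreads; cascade stops.

2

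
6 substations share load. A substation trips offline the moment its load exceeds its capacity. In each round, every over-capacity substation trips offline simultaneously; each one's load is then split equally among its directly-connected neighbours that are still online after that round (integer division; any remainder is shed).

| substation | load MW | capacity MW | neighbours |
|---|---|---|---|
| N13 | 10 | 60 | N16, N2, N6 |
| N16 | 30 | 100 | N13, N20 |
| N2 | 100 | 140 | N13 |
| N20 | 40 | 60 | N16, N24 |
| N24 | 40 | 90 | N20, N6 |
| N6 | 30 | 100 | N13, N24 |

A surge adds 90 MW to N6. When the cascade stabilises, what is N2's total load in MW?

Round 1 — N6 at 120 > 100. N6 trips offline.
  N6 sheds 120 MW to N13, N24: 60 each.
    N13: 10+60 = 70 > 60
    N24: 40+60 = 100 > 90
Round 2 — N13, N24 trip offline.
  N13 sheds 70 MW to N16, N2: 35 each.
    N16: 30+35 = 65 ≤ 100
    N2: 100+35 = 135 ≤ 140
  N24 sheds 100 MW to N20: 100 each.
    N20: 40+100 = 140 > 60
Round 3 — N20 trips offline.
  N20 sheds 140 MW to N16: 140 each.
    N16: 65+140 = 205 > 100
Round 4 — N16 trips offline.
  N16 sheds 205 MW: no online neighbours, lost.
No further trips.

135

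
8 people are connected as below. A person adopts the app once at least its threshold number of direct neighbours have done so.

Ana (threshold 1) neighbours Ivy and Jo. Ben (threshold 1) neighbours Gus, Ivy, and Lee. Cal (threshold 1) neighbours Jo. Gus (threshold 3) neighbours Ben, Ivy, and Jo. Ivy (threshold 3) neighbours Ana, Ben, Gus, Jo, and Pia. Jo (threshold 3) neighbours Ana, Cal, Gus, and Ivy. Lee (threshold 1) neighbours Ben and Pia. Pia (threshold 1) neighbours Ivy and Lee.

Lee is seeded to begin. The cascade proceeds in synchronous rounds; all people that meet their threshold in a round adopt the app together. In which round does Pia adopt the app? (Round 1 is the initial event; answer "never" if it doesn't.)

Round 1 — Lee adopts the app (initial).
Round 2 — checking thresholds:
  Ben: 1 of 3 neighbours ≥ 1, adopts the app.
  Pia: 1 of 2 neighbours ≥ 1, adopts the app.
Round 3 — no new adoptions; cascade stops.

2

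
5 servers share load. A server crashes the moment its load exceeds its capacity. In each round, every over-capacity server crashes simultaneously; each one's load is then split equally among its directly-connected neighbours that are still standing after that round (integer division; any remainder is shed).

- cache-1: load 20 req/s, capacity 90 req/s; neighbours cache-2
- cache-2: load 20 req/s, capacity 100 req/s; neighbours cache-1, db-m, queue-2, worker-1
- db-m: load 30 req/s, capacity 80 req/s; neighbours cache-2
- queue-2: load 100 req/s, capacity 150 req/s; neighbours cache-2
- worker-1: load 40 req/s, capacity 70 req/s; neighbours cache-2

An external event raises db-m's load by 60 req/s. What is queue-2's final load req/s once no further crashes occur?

Round 1 — db-m at 90 > 80. db-m crashes.
  db-m sheds 90 req/s to cache-2: 90 each.
    cache-2: 20+90 = 110 > 100
Round 2 — cache-2 crashes.
  cache-2 sheds 110 req/s to cache-1, queue-2, worker-1: 36 each (2 lost).
    cache-1: 20+36 = 56 ≤ 90
    queue-2: 100+36 = 136 ≤ 150
    worker-1: 40+36 = 76 > 70
Round 3 — worker-1 crashes.
  worker-1 sheds 76 req/s: no online neighbours, lost.
No further crashes.

136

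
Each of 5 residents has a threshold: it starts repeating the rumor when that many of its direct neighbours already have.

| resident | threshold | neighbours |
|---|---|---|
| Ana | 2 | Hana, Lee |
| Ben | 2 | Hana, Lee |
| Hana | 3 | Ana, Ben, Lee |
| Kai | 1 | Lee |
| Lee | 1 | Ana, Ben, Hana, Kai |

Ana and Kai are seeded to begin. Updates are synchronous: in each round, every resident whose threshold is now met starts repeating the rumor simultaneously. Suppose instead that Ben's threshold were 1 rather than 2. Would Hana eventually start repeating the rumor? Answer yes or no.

yes

With Ben's threshold at 1:
Round 1 — Ana, Kai start repeating the rumor (initial).
Round 2 — checking thresholds:
  Hana: 1 of 3 neighbours < 3, holds.
  Lee: 2 of 4 neighbours ≥ 1, starts repeating the rumor.
Round 3 — checking thresholds:
  Ben: 1 of 2 neighbours ≥ 1, starts repeating the rumor.
  Hana: 2 of 3 neighbours < 3, holds.
Round 4 — checking thresholds:
  Hana: 3 of 3 neighbours ≥ 3, starts repeating the rumor.
Round 5 — no new spreads; cascade stops.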